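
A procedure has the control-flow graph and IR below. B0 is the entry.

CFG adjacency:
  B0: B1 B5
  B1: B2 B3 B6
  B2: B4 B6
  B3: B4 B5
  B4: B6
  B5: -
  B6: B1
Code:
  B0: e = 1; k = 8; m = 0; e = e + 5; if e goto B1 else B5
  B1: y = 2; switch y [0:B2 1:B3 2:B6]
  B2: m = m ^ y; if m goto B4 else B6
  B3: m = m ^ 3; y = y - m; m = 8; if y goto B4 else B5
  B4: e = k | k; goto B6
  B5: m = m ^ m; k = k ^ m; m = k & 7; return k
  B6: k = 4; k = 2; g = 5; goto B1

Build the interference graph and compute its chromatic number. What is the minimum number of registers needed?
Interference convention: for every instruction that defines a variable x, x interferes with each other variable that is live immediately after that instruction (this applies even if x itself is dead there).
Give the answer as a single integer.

Answer: 3

Working:
Block summaries:
  B0: def={e,k,m} ue=∅
  B1: def={y} ue=∅
  B2: def={m} ue={m,y}
  B3: def={m,y} ue={m,y}
  B4: def={e} ue={k}
  B5: def={k,m} ue={k,m}
  B6: def={g,k} ue=∅

Live sets:
  B0 li=∅ lo={k,m}
  B1 li={k,m} lo={k,m,y}
  B2 li={k,m,y} lo={k,m}
  B3 li={k,m,y} lo={k,m}
  B4 li={k,m} lo={m}
  B5 li={k,m} lo=∅
  B6 li={m} lo={k,m}

Conflict graph:
  e↔{k,m}
  g↔{k,m}
  k↔{e,g,m,y}
  m↔{e,g,k,y}
  y↔{k,m}

Colouring:
  lower bound: {e,k,m} mutually conflict ⇒ χ ≥ 3
  3-colouring: R0={k}  R1={m}  R2={e,g,y}
  χ = 3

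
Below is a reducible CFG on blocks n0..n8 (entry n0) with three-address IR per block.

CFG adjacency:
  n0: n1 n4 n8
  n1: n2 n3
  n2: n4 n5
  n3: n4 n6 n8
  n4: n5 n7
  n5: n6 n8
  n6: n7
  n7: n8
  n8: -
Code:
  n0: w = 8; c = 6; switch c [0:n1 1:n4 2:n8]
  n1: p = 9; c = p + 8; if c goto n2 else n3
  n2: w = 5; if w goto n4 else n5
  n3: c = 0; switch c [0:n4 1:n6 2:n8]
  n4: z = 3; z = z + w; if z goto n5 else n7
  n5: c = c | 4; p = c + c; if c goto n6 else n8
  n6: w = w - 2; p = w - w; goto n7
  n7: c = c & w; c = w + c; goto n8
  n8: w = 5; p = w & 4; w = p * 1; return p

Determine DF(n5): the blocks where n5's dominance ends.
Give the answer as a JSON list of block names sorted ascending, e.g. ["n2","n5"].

Answer: ["n6", "n8"]

Analysis:
idom tree: n1←n0 n2←n1 n3←n1 n4←n0 n5←n0 n6←n0 n7←n0 n8←n0
Dom at joins:
  n4: preds {n0,n2,n3}: {n0} ∩ {n0,n1,n2} ∩ {n0,n1,n3} = {n0}; idom=n0
  n5: preds {n2,n4}: {n0,n1,n2} ∩ {n0,n4} = {n0}; idom=n0
  n6: preds {n3,n5}: {n0,n1,n3} ∩ {n0,n5} = {n0}; idom=n0
  n7: preds {n4,n6}: {n0,n4} ∩ {n0,n6} = {n0}; idom=n0
  n8: preds {n0,n3,n5,n7}: {n0} ∩ {n0,n1,n3} ∩ {n0,n5} ∩ {n0,n7} = {n0}; idom=n0

Frontier:
  n4←n0: walk · to n0
  n4←n2: walk n2→n1 to n0
  n4←n3: walk n3→n1 to n0
  n5←n2: walk n2→n1 to n0
  n5←n4: walk n4 to n0
  n6←n3: walk n3→n1 to n0
  n6←n5: walk n5 to n0
  n7←n4: walk n4 to n0
  n7←n6: walk n6 to n0
  n8←n0: walk · to n0
  n8←n3: walk n3→n1 to n0
  n8←n5: walk n5 to n0
  n8←n7: walk n7 to n0
  n0 → ∅
  n1 → {n4,n5,n6,n8}
  n2 → {n4,n5}
  n3 → {n4,n6,n8}
  n4 → {n5,n7}
  n5 → {n6,n8}
  n6 → {n7}
  n7 → {n8}
  n8 → ∅

DF(n5) = ["n6", "n8"]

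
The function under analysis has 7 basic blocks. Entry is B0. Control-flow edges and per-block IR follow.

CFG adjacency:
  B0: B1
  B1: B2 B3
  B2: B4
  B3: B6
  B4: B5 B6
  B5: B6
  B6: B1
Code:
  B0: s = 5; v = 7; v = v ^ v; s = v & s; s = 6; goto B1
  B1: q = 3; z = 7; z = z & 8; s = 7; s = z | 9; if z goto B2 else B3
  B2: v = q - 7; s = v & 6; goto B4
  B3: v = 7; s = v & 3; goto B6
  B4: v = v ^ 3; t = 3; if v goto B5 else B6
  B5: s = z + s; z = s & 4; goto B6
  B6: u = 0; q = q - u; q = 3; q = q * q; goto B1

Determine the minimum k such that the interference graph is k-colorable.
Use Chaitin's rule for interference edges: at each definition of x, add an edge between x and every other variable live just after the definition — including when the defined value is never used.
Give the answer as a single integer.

Answer: 5

Analysis:
Per-block:
  B0: {s,v} / ∅
  B1: {q,s,z} / ∅
  B2: {s,v} / {q}
  B3: {s,v} / ∅
  B4: {t,v} / {v}
  B5: {s,z} / {s,z}
  B6: {q,u} / {q}

Liveness:
  live B0: ∅→∅
  live B1: ∅→{q,z}
  live B2: {q,z}→{q,s,v,z}
  live B3: {q}→{q}
  live B4: {q,s,v,z}→{q,s,z}
  live B5: {q,s,z}→{q}
  live B6: {q}→∅

Conflict graph:
  q↔{s,t,u,v,z}
  s↔{q,t,v,z}
  t↔{q,s,v,z}
  u↔{q}
  v↔{q,s,t,z}
  z↔{q,s,t,v}

Colouring:
  clique {q,s,t,v,z} ⇒ need ≥ 5
  assign q→c0 s→c1 t→c2 u→c1 v→c3 z→c4 — no edge inside a register ⇒ χ ≤ 5
  χ = 5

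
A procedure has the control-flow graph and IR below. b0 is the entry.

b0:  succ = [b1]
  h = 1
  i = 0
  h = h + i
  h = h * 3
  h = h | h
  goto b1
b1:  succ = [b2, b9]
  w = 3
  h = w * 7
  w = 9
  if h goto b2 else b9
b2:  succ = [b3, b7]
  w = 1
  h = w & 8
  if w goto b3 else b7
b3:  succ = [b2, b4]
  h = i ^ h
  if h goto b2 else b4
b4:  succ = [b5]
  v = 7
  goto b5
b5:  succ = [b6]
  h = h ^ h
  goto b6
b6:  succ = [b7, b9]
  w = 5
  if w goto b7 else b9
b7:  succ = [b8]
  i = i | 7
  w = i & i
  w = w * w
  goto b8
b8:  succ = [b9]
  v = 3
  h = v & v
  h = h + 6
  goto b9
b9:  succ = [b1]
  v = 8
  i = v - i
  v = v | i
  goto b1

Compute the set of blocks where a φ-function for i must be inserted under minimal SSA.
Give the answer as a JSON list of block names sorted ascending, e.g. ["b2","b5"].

Answer: ["b1", "b9"]

Derivation:
idom tree: b1←b0 b2←b1 b3←b2 b4←b3 b5←b4 b6←b5 b7←b2 b8←b7 b9←b1
Dom at joins:
  b1: preds {b0,b9}: {b0} ∩ {b0,b1,b9} = {b0}; idom=b0
  b2: preds {b1,b3}: {b0,b1} ∩ {b0,b1,b2,b3} = {b0,b1}; idom=b1
  b7: preds {b2,b6}: {b0,b1,b2} ∩ {b0,b1,b2,b3,b4,b5,b6} = {b0,b1,b2}; idom=b2
  b9: preds {b1,b6,b8}: {b0,b1} ∩ {b0,b1,b2,b3,b4,b5,b6} ∩ {b0,b1,b2,b7,b8} = {b0,b1}; idom=b1

Frontier:
  join b1 pred b0: · stop@b0
  join b1 pred b9: b9→b1 stop@b0
  join b2 pred b1: · stop@b1
  join b2 pred b3: b3→b2 stop@b1
  join b7 pred b2: · stop@b2
  join b7 pred b6: b6→b5→b4→b3 stop@b2
  join b9 pred b1: · stop@b1
  join b9 pred b6: b6→b5→b4→b3→b2 stop@b1
  join b9 pred b8: b8→b7→b2 stop@b1
  DF(b0)=∅
  DF(b1)={b1}
  DF(b2)={b2,b9}
  DF(b3)={b2,b7,b9}
  DF(b4)={b7,b9}
  DF(b5)={b7,b9}
  DF(b6)={b7,b9}
  DF(b7)={b9}
  DF(b8)={b9}
  DF(b9)={b1}

φ for i: defs {b0,b7,b9}
  DF⁺ = {b1,b9}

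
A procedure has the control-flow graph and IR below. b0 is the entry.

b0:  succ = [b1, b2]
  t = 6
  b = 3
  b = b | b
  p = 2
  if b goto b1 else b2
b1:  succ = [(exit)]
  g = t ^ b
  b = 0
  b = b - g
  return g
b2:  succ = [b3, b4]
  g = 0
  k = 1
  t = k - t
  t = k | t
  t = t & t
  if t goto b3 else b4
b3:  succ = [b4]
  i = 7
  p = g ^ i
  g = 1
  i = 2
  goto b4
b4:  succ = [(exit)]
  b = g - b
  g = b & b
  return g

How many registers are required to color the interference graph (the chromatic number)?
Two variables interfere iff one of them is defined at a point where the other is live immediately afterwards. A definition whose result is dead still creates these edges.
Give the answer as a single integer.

Block summaries:
  b0 def {b,p,t} use ∅
  b1 def {b,g} use {b,t}
  b2 def {g,k,t} use {t}
  b3 def {g,i,p} use {g}
  b4 def {b,g} use {b,g}

Backward fixpoint:
  b0: in=∅ out={b,t}
  b1: in={b,t} out=∅
  b2: in={b,t} out={b,g}
  b3: in={b,g} out={b,g}
  b4: in={b,g} out=∅

Interfere edges:
  b — {g,i,k,p,t}
  g — {b,i,k,t}
  i — {b,g}
  k — {b,g,t}
  p — {b,t}
  t — {b,g,k,p}

Registers:
  clique {b,g,k,t} ⇒ need ≥ 4
  4-colouring: c0={b}  c1={g,p}  c2={i,t}  c3={k}
  χ = 4

Answer: 4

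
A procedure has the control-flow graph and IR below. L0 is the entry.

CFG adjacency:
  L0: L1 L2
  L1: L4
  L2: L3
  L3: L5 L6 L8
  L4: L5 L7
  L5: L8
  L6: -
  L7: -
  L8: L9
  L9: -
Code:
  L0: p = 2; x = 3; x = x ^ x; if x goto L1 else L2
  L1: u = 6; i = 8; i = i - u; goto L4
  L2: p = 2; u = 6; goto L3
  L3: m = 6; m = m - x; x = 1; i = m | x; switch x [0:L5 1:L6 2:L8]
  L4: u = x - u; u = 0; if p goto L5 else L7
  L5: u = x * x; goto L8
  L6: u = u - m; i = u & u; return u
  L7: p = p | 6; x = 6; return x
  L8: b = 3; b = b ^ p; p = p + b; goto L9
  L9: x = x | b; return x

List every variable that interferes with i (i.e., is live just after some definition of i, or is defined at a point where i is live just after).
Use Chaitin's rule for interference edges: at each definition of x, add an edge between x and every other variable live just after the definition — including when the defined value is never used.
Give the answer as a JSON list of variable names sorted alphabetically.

Answer: ["m", "p", "u", "x"]

Working:
Block summaries:
  L0: {p,x} / ∅
  L1: {i,u} / ∅
  L2: {p,u} / ∅
  L3: {i,m,x} / {x}
  L4: {u} / {p,u,x}
  L5: {u} / {x}
  L6: {i,u} / {m,u}
  L7: {p,x} / {p}
  L8: {b,p} / {p}
  L9: {x} / {b,x}

Backward fixpoint:
  L0 li=∅ lo={p,x}
  L1 li={p,x} lo={p,u,x}
  L2 li={x} lo={p,u,x}
  L3 li={p,u,x} lo={m,p,u,x}
  L4 li={p,u,x} lo={p,x}
  L5 li={p,x} lo={p,x}
  L6 li={m,u} lo=∅
  L7 li={p} lo=∅
  L8 li={p,x} lo={b,x}
  L9 li={b,x} lo=∅

Interfere edges:
  b: {p,x}
  i: {m,p,u,x}
  m: {i,p,u,x}
  p: {b,i,m,u,x}
  u: {i,m,p,x}
  x: {b,i,m,p,u}

N(i) = ["m", "p", "u", "x"]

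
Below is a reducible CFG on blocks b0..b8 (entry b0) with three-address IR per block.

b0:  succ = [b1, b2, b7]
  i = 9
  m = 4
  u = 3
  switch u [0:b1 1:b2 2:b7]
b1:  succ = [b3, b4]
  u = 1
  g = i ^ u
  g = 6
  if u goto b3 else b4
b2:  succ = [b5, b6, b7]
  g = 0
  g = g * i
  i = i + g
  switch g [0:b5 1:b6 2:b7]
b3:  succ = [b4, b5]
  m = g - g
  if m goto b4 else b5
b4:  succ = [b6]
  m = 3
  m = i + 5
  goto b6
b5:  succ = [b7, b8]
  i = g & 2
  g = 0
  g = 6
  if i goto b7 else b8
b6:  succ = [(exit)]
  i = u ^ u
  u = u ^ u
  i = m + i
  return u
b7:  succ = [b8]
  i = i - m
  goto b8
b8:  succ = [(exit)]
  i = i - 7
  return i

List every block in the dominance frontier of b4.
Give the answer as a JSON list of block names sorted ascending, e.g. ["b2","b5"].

idom tree: b1←b0 b2←b0 b3←b1 b4←b1 b5←b0 b6←b0 b7←b0 b8←b0
Dom∩ at merges:
  b4: preds {b1,b3}: {b0,b1} ∩ {b0,b1,b3} = {b0,b1}; idom=b1
  b5: preds {b2,b3}: {b0,b2} ∩ {b0,b1,b3} = {b0}; idom=b0
  b6: preds {b2,b4}: {b0,b2} ∩ {b0,b1,b4} = {b0}; idom=b0
  b7: preds {b0,b2,b5}: {b0} ∩ {b0,b2} ∩ {b0,b5} = {b0}; idom=b0
  b8: preds {b5,b7}: {b0,b5} ∩ {b0,b7} = {b0}; idom=b0

Frontier:
  join b4 pred b1: · stop@b1
  join b4 pred b3: b3 stop@b1
  join b5 pred b2: b2 stop@b0
  join b5 pred b3: b3→b1 stop@b0
  join b6 pred b2: b2 stop@b0
  join b6 pred b4: b4→b1 stop@b0
  join b7 pred b0: · stop@b0
  join b7 pred b2: b2 stop@b0
  join b7 pred b5: b5 stop@b0
  join b8 pred b5: b5 stop@b0
  join b8 pred b7: b7 stop@b0
  DF(b0)=∅
  DF(b1)={b5,b6}
  DF(b2)={b5,b6,b7}
  DF(b3)={b4,b5}
  DF(b4)={b6}
  DF(b5)={b7,b8}
  DF(b6)=∅
  DF(b7)={b8}
  DF(b8)=∅

DF(b4) = ["b6"]

Answer: ["b6"]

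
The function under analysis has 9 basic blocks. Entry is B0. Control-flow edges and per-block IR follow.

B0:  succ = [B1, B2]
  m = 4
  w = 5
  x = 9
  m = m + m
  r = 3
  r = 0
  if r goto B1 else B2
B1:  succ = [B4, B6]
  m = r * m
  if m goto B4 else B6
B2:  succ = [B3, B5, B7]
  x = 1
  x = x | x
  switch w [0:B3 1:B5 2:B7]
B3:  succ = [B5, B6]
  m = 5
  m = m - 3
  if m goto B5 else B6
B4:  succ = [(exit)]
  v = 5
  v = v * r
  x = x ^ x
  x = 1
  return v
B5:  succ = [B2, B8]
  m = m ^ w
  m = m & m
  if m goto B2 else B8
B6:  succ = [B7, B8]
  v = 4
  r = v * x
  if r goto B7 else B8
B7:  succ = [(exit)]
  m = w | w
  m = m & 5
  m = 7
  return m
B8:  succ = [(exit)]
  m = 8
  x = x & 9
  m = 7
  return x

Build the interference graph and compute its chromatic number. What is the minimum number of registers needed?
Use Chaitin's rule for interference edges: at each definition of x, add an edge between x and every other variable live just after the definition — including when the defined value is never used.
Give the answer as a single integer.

Block summaries:
  B0 def {m,r,w,x} use ∅
  B1 def {m} use {m,r}
  B2 def {x} use {w}
  B3 def {m} use ∅
  B4 def {v,x} use {r,x}
  B5 def {m} use {m,w}
  B6 def {r,v} use {x}
  B7 def {m} use {w}
  B8 def {m,x} use {x}

Backward fixpoint:
  B0: in=∅ out={m,r,w,x}
  B1: in={m,r,w,x} out={r,w,x}
  B2: in={m,w} out={m,w,x}
  B3: in={w,x} out={m,w,x}
  B4: in={r,x} out=∅
  B5: in={m,w,x} out={m,w,x}
  B6: in={w,x} out={w,x}
  B7: in={w} out=∅
  B8: in={x} out=∅

Interference:
  m↔{r,w,x}
  r↔{m,v,w,x}
  v↔{r,w,x}
  w↔{m,r,v,x}
  x↔{m,r,v,w}

Registers:
  clique {m,r,w,x} ⇒ need ≥ 4
  assign m→c3 r→c0 v→c3 w→c1 x→c2 — no edge inside a register ⇒ χ ≤ 4
  χ = 4

Answer: 4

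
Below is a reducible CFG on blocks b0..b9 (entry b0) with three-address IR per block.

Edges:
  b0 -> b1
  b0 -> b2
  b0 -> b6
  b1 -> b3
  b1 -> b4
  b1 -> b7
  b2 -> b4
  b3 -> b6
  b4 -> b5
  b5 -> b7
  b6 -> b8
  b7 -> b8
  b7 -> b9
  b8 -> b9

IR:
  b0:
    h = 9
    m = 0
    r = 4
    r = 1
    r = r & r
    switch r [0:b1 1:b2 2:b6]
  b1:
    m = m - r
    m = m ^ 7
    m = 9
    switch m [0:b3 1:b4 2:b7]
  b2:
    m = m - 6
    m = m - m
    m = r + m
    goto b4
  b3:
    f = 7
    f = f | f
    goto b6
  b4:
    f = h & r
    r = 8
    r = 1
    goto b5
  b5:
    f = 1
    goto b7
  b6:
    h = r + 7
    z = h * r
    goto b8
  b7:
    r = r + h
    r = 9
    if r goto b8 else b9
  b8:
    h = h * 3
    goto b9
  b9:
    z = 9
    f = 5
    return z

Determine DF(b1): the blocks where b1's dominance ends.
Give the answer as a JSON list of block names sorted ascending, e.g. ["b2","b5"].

idom tree: b1←b0 b2←b0 b3←b1 b4←b0 b5←b4 b6←b0 b7←b0 b8←b0 b9←b0
Dom∩ at merges:
  b4: preds {b1,b2}: {b0,b1} ∩ {b0,b2} = {b0}; idom=b0
  b6: preds {b0,b3}: {b0} ∩ {b0,b1,b3} = {b0}; idom=b0
  b7: preds {b1,b5}: {b0,b1} ∩ {b0,b4,b5} = {b0}; idom=b0
  b8: preds {b6,b7}: {b0,b6} ∩ {b0,b7} = {b0}; idom=b0
  b9: preds {b7,b8}: {b0,b7} ∩ {b0,b8} = {b0}; idom=b0

DF walk-up:
  b4←b1: walk b1 to b0
  b4←b2: walk b2 to b0
  b6←b0: walk · to b0
  b6←b3: walk b3→b1 to b0
  b7←b1: walk b1 to b0
  b7←b5: walk b5→b4 to b0
  b8←b6: walk b6 to b0
  b8←b7: walk b7 to b0
  b9←b7: walk b7 to b0
  b9←b8: walk b8 to b0
  DF(b0)=∅
  DF(b1)={b4,b6,b7}
  DF(b2)={b4}
  DF(b3)={b6}
  DF(b4)={b7}
  DF(b5)={b7}
  DF(b6)={b8}
  DF(b7)={b8,b9}
  DF(b8)={b9}
  DF(b9)=∅

DF(b1) = ["b4", "b6", "b7"]

Answer: ["b4", "b6", "b7"]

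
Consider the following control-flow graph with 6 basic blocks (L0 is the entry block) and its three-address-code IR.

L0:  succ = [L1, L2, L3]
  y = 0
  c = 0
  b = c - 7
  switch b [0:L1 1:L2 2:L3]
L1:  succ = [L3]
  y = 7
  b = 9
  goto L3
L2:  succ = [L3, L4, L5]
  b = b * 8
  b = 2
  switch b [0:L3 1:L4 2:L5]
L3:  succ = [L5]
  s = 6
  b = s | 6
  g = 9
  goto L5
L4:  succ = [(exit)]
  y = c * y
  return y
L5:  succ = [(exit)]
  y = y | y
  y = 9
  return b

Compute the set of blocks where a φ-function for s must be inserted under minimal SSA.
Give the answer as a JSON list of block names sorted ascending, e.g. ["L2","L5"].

Answer: ["L5"]

Derivation:
idom tree: L1←L0 L2←L0 L3←L0 L4←L2 L5←L0
Dom∩ at merges:
  L3: preds {L0,L1,L2}: {L0} ∩ {L0,L1} ∩ {L0,L2} = {L0}; idom=L0
  L5: preds {L2,L3}: {L0,L2} ∩ {L0,L3} = {L0}; idom=L0

Frontier:
  join L3 pred L0: · stop@L0
  join L3 pred L1: L1 stop@L0
  join L3 pred L2: L2 stop@L0
  join L5 pred L2: L2 stop@L0
  join L5 pred L3: L3 stop@L0
  L0 → ∅
  L1 → {L3}
  L2 → {L3,L5}
  L3 → {L5}
  L4 → ∅
  L5 → ∅

φ for s: defs {L3}
  DF⁺ = {L5}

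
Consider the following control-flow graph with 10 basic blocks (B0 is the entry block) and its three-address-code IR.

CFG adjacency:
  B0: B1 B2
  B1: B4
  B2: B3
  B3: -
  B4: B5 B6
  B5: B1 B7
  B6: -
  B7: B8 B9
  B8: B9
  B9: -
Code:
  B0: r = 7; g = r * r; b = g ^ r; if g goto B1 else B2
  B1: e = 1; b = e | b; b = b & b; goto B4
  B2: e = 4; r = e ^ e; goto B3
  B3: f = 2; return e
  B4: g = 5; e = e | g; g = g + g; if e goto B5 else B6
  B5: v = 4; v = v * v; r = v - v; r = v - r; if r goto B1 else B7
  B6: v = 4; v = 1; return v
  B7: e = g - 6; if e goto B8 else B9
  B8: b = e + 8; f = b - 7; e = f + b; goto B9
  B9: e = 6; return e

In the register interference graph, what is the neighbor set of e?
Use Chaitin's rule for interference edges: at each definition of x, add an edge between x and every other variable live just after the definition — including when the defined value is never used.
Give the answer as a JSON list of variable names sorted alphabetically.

def/use:
  B0 def {b,g,r} use ∅
  B1 def {b,e} use {b}
  B2 def {e,r} use ∅
  B3 def {f} use {e}
  B4 def {e,g} use {e}
  B5 def {r,v} use ∅
  B6 def {v} use ∅
  B7 def {e} use {g}
  B8 def {b,e,f} use {e}
  B9 def {e} use ∅

Liveness:
  live B0: ∅→{b}
  live B1: {b}→{b,e}
  live B2: ∅→{e}
  live B3: {e}→∅
  live B4: {b,e}→{b,g}
  live B5: {b,g}→{b,g}
  live B6: ∅→∅
  live B7: {g}→{e}
  live B8: {e}→∅
  live B9: ∅→∅

Conflict graph:
  b — {e,f,g,r,v}
  e — {b,f,g,r}
  f — {b,e}
  g — {b,e,r,v}
  r — {b,e,g,v}
  v — {b,g,r}

N(e) = ["b", "f", "g", "r"]

Answer: ["b", "f", "g", "r"]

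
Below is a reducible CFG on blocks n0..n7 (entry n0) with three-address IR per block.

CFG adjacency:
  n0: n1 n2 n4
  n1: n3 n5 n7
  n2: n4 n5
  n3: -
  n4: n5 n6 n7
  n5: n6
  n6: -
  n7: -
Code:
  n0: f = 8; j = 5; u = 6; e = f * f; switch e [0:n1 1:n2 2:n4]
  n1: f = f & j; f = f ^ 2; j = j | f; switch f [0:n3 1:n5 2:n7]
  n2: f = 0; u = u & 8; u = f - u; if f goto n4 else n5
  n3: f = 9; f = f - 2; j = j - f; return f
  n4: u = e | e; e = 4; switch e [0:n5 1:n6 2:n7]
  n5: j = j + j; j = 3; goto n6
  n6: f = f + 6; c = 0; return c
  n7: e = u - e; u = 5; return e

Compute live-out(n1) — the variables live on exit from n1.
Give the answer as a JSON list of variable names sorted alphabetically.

def/use:
  n0: {e,f,j,u} / ∅
  n1: {f,j} / {f,j}
  n2: {f,u} / {u}
  n3: {f,j} / {j}
  n4: {e,u} / {e}
  n5: {j} / {j}
  n6: {c,f} / {f}
  n7: {e,u} / {e,u}

Liveness:
  n0 li=∅ lo={e,f,j,u}
  n1 li={e,f,j,u} lo={e,f,j,u}
  n2 li={e,j,u} lo={e,f,j}
  n3 li={j} lo=∅
  n4 li={e,f,j} lo={e,f,j,u}
  n5 li={f,j} lo={f}
  n6 li={f} lo=∅
  n7 li={e,u} lo=∅

live-out(n1) = ["e", "f", "j", "u"]

Answer: ["e", "f", "j", "u"]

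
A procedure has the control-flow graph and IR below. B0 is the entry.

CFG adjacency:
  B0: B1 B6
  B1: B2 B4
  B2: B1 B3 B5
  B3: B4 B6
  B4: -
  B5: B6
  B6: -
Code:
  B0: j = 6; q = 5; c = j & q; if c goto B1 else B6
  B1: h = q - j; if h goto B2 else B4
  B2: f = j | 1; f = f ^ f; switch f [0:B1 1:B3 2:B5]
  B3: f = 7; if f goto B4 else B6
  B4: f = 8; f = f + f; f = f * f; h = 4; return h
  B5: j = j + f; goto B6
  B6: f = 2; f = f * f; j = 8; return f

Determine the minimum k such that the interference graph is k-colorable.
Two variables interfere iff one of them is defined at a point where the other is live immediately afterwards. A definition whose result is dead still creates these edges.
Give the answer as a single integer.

Answer: 3

Analysis:
Per-block:
  B0 def {c,j,q} use ∅
  B1 def {h} use {j,q}
  B2 def {f} use {j}
  B3 def {f} use ∅
  B4 def {f,h} use ∅
  B5 def {j} use {f,j}
  B6 def {f,j} use ∅

Live sets:
  B0 li=∅ lo={j,q}
  B1 li={j,q} lo={j,q}
  B2 li={j,q} lo={f,j,q}
  B3 li=∅ lo=∅
  B4 li=∅ lo=∅
  B5 li={f,j} lo=∅
  B6 li=∅ lo=∅

Conflict graph:
  c: {j,q}
  f: {j,q}
  h: {j,q}
  j: {c,f,h,q}
  q: {c,f,h,j}

Registers:
  clique {c,j,q} ⇒ need ≥ 3
  3-colouring: r0={j}  r1={q}  r2={c,f,h}
  χ = 3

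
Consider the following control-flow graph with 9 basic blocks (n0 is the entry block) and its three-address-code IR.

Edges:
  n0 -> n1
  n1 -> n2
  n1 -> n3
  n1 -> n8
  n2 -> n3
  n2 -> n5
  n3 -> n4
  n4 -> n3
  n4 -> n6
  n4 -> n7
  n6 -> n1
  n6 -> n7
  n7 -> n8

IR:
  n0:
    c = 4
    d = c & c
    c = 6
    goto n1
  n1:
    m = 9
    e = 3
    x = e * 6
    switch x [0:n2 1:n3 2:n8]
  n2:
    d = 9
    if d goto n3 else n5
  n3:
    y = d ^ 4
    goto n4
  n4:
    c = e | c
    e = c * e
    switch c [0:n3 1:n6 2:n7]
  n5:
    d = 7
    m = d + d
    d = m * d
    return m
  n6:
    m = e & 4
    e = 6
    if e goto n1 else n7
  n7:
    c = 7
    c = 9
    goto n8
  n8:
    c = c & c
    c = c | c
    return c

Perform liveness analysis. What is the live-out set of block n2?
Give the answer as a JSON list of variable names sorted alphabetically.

Answer: ["c", "d", "e"]

Analysis:
Per-block:
  n0 def {c,d} use ∅
  n1 def {e,m,x} use ∅
  n2 def {d} use ∅
  n3 def {y} use {d}
  n4 def {c,e} use {c,e}
  n5 def {d,m} use ∅
  n6 def {e,m} use {e}
  n7 def {c} use ∅
  n8 def {c} use {c}

Liveness:
  n0: in=∅ out={c,d}
  n1: in={c,d} out={c,d,e}
  n2: in={c,e} out={c,d,e}
  n3: in={c,d,e} out={c,d,e}
  n4: in={c,d,e} out={c,d,e}
  n5: in=∅ out=∅
  n6: in={c,d,e} out={c,d}
  n7: in=∅ out={c}
  n8: in={c} out=∅

live-out(n2) = ["c", "d", "e"]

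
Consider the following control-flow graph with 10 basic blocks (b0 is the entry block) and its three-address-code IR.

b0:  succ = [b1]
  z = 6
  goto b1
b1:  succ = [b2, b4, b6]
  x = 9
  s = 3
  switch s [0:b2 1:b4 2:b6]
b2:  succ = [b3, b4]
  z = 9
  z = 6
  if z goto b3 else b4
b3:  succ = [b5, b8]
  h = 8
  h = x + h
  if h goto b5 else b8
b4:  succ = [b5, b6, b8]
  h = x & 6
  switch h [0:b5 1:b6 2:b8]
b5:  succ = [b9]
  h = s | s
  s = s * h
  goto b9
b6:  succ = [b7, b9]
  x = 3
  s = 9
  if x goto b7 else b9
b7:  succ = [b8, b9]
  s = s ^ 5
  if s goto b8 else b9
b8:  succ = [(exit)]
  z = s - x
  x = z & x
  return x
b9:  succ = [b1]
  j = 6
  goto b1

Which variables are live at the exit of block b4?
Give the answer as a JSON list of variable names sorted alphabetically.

Block summaries:
  b0: {z} / ∅
  b1: {s,x} / ∅
  b2: {z} / ∅
  b3: {h} / {x}
  b4: {h} / {x}
  b5: {h,s} / {s}
  b6: {s,x} / ∅
  b7: {s} / {s}
  b8: {x,z} / {s,x}
  b9: {j} / ∅

Backward fixpoint:
  live b0: ∅→∅
  live b1: ∅→{s,x}
  live b2: {s,x}→{s,x}
  live b3: {s,x}→{s,x}
  live b4: {s,x}→{s,x}
  live b5: {s}→∅
  live b6: ∅→{s,x}
  live b7: {s,x}→{s,x}
  live b8: {s,x}→∅
  live b9: ∅→∅

live-out(b4) = ["s", "x"]

Answer: ["s", "x"]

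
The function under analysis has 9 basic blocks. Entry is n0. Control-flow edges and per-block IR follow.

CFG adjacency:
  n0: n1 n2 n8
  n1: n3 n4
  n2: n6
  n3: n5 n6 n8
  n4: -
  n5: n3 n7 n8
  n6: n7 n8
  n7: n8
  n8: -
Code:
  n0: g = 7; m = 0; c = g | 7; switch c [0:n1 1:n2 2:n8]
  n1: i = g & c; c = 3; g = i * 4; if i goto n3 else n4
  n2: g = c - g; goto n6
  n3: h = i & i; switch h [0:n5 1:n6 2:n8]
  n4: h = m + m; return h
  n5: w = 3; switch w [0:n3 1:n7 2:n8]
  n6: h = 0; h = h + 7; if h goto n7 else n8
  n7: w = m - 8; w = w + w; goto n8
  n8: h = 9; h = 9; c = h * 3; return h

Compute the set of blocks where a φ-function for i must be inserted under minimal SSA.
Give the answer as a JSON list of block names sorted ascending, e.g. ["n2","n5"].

Answer: ["n6", "n7", "n8"]

Derivation:
idom tree: n1←n0 n2←n0 n3←n1 n4←n1 n5←n3 n6←n0 n7←n0 n8←n0
Join-block Dom:
  n3: preds {n1,n5}: {n0,n1} ∩ {n0,n1,n3,n5} = {n0,n1}; idom=n1
  n6: preds {n2,n3}: {n0,n2} ∩ {n0,n1,n3} = {n0}; idom=n0
  n7: preds {n5,n6}: {n0,n1,n3,n5} ∩ {n0,n6} = {n0}; idom=n0
  n8: preds {n0,n3,n5,n6,n7}: {n0} ∩ {n0,n1,n3} ∩ {n0,n1,n3,n5} ∩ {n0,n6} ∩ {n0,n7} = {n0}; idom=n0

DF derivation:
  join n3 pred n1: · stop@n1
  join n3 pred n5: n5→n3 stop@n1
  join n6 pred n2: n2 stop@n0
  join n6 pred n3: n3→n1 stop@n0
  join n7 pred n5: n5→n3→n1 stop@n0
  join n7 pred n6: n6 stop@n0
  join n8 pred n0: · stop@n0
  join n8 pred n3: n3→n1 stop@n0
  join n8 pred n5: n5→n3→n1 stop@n0
  join n8 pred n6: n6 stop@n0
  join n8 pred n7: n7 stop@n0
  n0 → ∅
  n1 → {n6,n7,n8}
  n2 → {n6}
  n3 → {n3,n6,n7,n8}
  n4 → ∅
  n5 → {n3,n7,n8}
  n6 → {n7,n8}
  n7 → {n8}
  n8 → ∅

φ for i: defs {n1}
  DF⁺ = {n6,n7,n8}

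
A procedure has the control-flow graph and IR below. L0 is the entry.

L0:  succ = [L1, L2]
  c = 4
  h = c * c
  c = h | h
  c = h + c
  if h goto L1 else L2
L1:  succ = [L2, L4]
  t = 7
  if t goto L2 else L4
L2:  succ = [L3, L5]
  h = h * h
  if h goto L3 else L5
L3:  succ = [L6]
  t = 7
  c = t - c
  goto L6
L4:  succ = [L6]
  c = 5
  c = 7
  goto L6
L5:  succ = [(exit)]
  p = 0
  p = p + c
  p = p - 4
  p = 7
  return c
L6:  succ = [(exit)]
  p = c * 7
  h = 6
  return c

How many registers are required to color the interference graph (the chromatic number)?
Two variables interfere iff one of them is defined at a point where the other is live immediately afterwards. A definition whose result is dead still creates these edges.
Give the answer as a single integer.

def/use:
  L0: {c,h} / ∅
  L1: {t} / ∅
  L2: {h} / {h}
  L3: {c,t} / {c}
  L4: {c} / ∅
  L5: {p} / {c}
  L6: {h,p} / {c}

Backward fixpoint:
  live L0: ∅→{c,h}
  live L1: {c,h}→{c,h}
  live L2: {c,h}→{c}
  live L3: {c}→{c}
  live L4: ∅→{c}
  live L5: {c}→∅
  live L6: {c}→∅

Interference:
  c — {h,p,t}
  h — {c,t}
  p — {c}
  t — {c,h}

Registers:
  {c,h,t} pairwise interfere (3-clique) ⇒ χ ≥ 3
  3-colouring: c0={c}  c1={h,p}  c2={t}
  χ = 3

Answer: 3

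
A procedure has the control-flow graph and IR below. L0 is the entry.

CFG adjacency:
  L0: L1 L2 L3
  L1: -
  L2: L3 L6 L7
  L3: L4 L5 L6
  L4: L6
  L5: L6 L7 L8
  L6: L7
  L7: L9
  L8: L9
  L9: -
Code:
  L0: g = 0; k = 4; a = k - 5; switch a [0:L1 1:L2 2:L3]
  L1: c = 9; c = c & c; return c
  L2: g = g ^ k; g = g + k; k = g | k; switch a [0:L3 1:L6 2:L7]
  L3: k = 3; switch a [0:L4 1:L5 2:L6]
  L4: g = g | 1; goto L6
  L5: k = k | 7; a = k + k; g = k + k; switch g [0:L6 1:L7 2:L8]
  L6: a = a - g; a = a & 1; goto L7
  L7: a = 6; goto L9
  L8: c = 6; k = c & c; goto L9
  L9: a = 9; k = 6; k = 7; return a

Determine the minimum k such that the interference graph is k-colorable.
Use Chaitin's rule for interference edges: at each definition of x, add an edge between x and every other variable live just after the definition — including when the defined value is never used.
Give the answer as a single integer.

Answer: 3

Working:
def/use:
  L0: {a,g,k} / ∅
  L1: {c} / ∅
  L2: {g,k} / {a,g,k}
  L3: {k} / {a}
  L4: {g} / {g}
  L5: {a,g,k} / {k}
  L6: {a} / {a,g}
  L7: {a} / ∅
  L8: {c,k} / ∅
  L9: {a,k} / ∅

Liveness:
  L0: in=∅ out={a,g,k}
  L1: in=∅ out=∅
  L2: in={a,g,k} out={a,g}
  L3: in={a,g} out={a,g,k}
  L4: in={a,g} out={a,g}
  L5: in={k} out={a,g}
  L6: in={a,g} out=∅
  L7: in=∅ out=∅
  L8: in=∅ out=∅
  L9: in=∅ out=∅

Conflict graph:
  a — {g,k}
  c — ∅
  g — {a,k}
  k — {a,g}

Chromatic number:
  {a,g,k} pairwise interfere (3-clique) ⇒ χ ≥ 3
  assign a→R0 c→R0 g→R1 k→R2 — no edge inside a register ⇒ χ ≤ 3
  χ = 3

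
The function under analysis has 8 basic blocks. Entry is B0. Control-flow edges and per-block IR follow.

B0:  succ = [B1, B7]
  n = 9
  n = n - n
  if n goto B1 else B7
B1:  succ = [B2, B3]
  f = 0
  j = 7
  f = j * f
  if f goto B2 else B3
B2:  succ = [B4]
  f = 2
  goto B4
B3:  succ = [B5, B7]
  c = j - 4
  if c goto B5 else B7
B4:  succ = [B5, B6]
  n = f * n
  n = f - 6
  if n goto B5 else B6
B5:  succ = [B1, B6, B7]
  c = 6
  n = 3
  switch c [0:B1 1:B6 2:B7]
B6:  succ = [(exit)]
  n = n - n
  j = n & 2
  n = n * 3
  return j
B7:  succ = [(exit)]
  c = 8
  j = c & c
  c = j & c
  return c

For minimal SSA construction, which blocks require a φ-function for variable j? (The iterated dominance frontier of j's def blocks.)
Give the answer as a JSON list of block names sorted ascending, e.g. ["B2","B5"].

Answer: ["B1", "B7"]

Derivation:
idom tree: B1←B0 B2←B1 B3←B1 B4←B2 B5←B1 B6←B1 B7←B0
Join-block Dom:
  B1: preds {B0,B5}: {B0} ∩ {B0,B1,B5} = {B0}; idom=B0
  B5: preds {B3,B4}: {B0,B1,B3} ∩ {B0,B1,B2,B4} = {B0,B1}; idom=B1
  B6: preds {B4,B5}: {B0,B1,B2,B4} ∩ {B0,B1,B5} = {B0,B1}; idom=B1
  B7: preds {B0,B3,B5}: {B0} ∩ {B0,B1,B3} ∩ {B0,B1,B5} = {B0}; idom=B0

DF derivation:
  B1←B0: walk · to B0
  B1←B5: walk B5→B1 to B0
  B5←B3: walk B3 to B1
  B5←B4: walk B4→B2 to B1
  B6←B4: walk B4→B2 to B1
  B6←B5: walk B5 to B1
  B7←B0: walk · to B0
  B7←B3: walk B3→B1 to B0
  B7←B5: walk B5→B1 to B0
  DF(B0)=∅
  DF(B1)={B1,B7}
  DF(B2)={B5,B6}
  DF(B3)={B5,B7}
  DF(B4)={B5,B6}
  DF(B5)={B1,B6,B7}
  DF(B6)=∅
  DF(B7)=∅

φ for j: defs {B1,B6,B7}
  DF⁺ = {B1,B7}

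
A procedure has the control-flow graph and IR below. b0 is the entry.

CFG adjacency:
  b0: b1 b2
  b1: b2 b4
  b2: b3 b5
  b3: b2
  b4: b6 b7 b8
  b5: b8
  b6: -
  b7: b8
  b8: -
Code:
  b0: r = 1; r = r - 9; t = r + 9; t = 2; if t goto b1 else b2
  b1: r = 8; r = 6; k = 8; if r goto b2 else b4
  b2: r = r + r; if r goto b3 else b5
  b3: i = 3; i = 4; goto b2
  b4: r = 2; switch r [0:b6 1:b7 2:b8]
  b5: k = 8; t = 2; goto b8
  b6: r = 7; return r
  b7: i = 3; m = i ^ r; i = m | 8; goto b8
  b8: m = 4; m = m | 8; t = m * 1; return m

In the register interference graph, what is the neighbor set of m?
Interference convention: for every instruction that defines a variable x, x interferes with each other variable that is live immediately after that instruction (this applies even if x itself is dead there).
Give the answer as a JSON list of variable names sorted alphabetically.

Answer: ["t"]

Analysis:
def/use:
  b0: def={r,t} ue=∅
  b1: def={k,r} ue=∅
  b2: def={r} ue={r}
  b3: def={i} ue=∅
  b4: def={r} ue=∅
  b5: def={k,t} ue=∅
  b6: def={r} ue=∅
  b7: def={i,m} ue={r}
  b8: def={m,t} ue=∅

Backward fixpoint:
  live b0: ∅→{r}
  live b1: ∅→{r}
  live b2: {r}→{r}
  live b3: {r}→{r}
  live b4: ∅→{r}
  live b5: ∅→∅
  live b6: ∅→∅
  live b7: {r}→∅
  live b8: ∅→∅

Interference:
  i↔{r}
  k↔{r}
  m↔{t}
  r↔{i,k,t}
  t↔{m,r}

N(m) = ["t"]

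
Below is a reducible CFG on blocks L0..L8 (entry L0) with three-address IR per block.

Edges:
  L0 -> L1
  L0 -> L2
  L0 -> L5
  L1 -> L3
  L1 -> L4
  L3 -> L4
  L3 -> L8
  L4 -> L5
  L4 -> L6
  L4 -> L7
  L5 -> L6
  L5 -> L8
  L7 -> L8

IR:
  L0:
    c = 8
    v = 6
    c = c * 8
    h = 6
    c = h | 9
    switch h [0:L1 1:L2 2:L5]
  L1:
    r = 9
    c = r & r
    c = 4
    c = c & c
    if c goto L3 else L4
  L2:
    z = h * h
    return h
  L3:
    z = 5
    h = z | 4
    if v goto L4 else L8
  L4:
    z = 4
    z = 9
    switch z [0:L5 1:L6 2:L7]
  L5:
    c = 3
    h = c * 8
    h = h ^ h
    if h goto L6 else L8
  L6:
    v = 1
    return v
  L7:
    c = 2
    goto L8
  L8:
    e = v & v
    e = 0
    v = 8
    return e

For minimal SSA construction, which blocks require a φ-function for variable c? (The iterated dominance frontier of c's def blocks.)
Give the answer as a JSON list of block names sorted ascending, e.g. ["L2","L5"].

idom tree: L1←L0 L2←L0 L3←L1 L4←L1 L5←L0 L6←L0 L7←L4 L8←L0
Dom∩ at merges:
  L4: preds {L1,L3}: {L0,L1} ∩ {L0,L1,L3} = {L0,L1}; idom=L1
  L5: preds {L0,L4}: {L0} ∩ {L0,L1,L4} = {L0}; idom=L0
  L6: preds {L4,L5}: {L0,L1,L4} ∩ {L0,L5} = {L0}; idom=L0
  L8: preds {L3,L5,L7}: {L0,L1,L3} ∩ {L0,L5} ∩ {L0,L1,L4,L7} = {L0}; idom=L0

Frontier:
  L4←L1: walk · to L1
  L4←L3: walk L3 to L1
  L5←L0: walk · to L0
  L5←L4: walk L4→L1 to L0
  L6←L4: walk L4→L1 to L0
  L6←L5: walk L5 to L0
  L8←L3: walk L3→L1 to L0
  L8←L5: walk L5 to L0
  L8←L7: walk L7→L4→L1 to L0
  L0 → ∅
  L1 → {L5,L6,L8}
  L2 → ∅
  L3 → {L4,L8}
  L4 → {L5,L6,L8}
  L5 → {L6,L8}
  L6 → ∅
  L7 → {L8}
  L8 → ∅

φ for c: defs {L0,L1,L5,L7}
  DF⁺ = {L5,L6,L8}

Answer: ["L5", "L6", "L8"]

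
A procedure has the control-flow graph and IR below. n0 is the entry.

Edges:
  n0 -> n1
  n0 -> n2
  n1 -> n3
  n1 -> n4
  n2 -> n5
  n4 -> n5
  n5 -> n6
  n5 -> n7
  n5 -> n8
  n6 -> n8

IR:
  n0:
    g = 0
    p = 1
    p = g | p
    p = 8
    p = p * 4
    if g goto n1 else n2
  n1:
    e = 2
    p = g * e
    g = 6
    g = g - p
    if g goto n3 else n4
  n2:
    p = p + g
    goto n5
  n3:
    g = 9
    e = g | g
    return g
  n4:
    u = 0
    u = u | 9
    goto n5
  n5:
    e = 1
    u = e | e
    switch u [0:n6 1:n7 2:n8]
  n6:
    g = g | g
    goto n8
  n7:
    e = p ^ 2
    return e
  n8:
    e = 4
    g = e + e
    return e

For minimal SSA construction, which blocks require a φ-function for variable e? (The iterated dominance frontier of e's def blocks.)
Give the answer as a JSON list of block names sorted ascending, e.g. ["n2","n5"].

Answer: ["n5"]

Analysis:
idom tree: n1←n0 n2←n0 n3←n1 n4←n1 n5←n0 n6←n5 n7←n5 n8←n5
Dom at joins:
  n5: preds {n2,n4}: {n0,n2} ∩ {n0,n1,n4} = {n0}; idom=n0
  n8: preds {n5,n6}: {n0,n5} ∩ {n0,n5,n6} = {n0,n5}; idom=n5

DF derivation:
  join n5 pred n2: n2 stop@n0
  join n5 pred n4: n4→n1 stop@n0
  join n8 pred n5: · stop@n5
  join n8 pred n6: n6 stop@n5
  n0 → ∅
  n1 → {n5}
  n2 → {n5}
  n3 → ∅
  n4 → {n5}
  n5 → ∅
  n6 → {n8}
  n7 → ∅
  n8 → ∅

φ for e: defs {n1,n3,n5,n7,n8}
  DF⁺ = {n5}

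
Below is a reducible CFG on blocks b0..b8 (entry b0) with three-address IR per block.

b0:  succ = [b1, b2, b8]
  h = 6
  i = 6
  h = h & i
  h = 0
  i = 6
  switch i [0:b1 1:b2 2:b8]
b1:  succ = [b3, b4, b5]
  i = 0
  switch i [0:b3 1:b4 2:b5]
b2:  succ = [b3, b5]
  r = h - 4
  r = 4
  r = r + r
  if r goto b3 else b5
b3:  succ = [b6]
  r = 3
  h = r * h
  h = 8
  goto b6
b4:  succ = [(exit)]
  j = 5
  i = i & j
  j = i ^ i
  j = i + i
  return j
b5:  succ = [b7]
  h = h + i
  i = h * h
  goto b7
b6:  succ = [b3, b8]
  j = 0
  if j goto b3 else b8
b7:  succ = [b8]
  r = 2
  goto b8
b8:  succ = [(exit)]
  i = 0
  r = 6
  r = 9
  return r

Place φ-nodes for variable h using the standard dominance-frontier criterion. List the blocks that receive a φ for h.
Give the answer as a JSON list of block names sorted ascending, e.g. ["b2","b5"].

idom tree: b1←b0 b2←b0 b3←b0 b4←b1 b5←b0 b6←b3 b7←b5 b8←b0
Dom at joins:
  b3: preds {b1,b2,b6}: {b0,b1} ∩ {b0,b2} ∩ {b0,b3,b6} = {b0}; idom=b0
  b5: preds {b1,b2}: {b0,b1} ∩ {b0,b2} = {b0}; idom=b0
  b8: preds {b0,b6,b7}: {b0} ∩ {b0,b3,b6} ∩ {b0,b5,b7} = {b0}; idom=b0

Frontier:
  b3←b1: walk b1 to b0
  b3←b2: walk b2 to b0
  b3←b6: walk b6→b3 to b0
  b5←b1: walk b1 to b0
  b5←b2: walk b2 to b0
  b8←b0: walk · to b0
  b8←b6: walk b6→b3 to b0
  b8←b7: walk b7→b5 to b0
  DF(b0)=∅
  DF(b1)={b3,b5}
  DF(b2)={b3,b5}
  DF(b3)={b3,b8}
  DF(b4)=∅
  DF(b5)={b8}
  DF(b6)={b3,b8}
  DF(b7)={b8}
  DF(b8)=∅

φ for h: defs {b0,b3,b5}
  DF⁺ = {b3,b8}

Answer: ["b3", "b8"]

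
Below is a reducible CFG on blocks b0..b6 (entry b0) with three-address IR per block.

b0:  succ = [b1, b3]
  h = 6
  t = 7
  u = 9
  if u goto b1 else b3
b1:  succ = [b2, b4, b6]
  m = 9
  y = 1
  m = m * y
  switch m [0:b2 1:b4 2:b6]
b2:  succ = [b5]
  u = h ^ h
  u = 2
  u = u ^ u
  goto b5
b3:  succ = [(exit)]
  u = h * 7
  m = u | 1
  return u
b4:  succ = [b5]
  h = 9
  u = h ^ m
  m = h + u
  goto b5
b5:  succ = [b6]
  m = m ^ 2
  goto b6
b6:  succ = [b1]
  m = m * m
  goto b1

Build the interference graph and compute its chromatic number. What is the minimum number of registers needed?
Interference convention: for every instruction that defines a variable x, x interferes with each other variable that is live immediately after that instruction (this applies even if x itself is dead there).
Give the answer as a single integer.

Answer: 3

Working:
Block summaries:
  b0: def={h,t,u} ue=∅
  b1: def={m,y} ue=∅
  b2: def={u} ue={h}
  b3: def={m,u} ue={h}
  b4: def={h,m,u} ue={m}
  b5: def={m} ue={m}
  b6: def={m} ue={m}

Liveness:
  live b0: ∅→{h}
  live b1: {h}→{h,m}
  live b2: {h,m}→{h,m}
  live b3: {h}→∅
  live b4: {m}→{h,m}
  live b5: {h,m}→{h,m}
  live b6: {h,m}→{h}

Conflict graph:
  h↔{m,t,u,y}
  m↔{h,u,y}
  t↔{h}
  u↔{h,m}
  y↔{h,m}

Registers:
  {h,m,u} pairwise interfere (3-clique) ⇒ χ ≥ 3
  3-colouring: r0={h}  r1={m,t}  r2={u,y}
  χ = 3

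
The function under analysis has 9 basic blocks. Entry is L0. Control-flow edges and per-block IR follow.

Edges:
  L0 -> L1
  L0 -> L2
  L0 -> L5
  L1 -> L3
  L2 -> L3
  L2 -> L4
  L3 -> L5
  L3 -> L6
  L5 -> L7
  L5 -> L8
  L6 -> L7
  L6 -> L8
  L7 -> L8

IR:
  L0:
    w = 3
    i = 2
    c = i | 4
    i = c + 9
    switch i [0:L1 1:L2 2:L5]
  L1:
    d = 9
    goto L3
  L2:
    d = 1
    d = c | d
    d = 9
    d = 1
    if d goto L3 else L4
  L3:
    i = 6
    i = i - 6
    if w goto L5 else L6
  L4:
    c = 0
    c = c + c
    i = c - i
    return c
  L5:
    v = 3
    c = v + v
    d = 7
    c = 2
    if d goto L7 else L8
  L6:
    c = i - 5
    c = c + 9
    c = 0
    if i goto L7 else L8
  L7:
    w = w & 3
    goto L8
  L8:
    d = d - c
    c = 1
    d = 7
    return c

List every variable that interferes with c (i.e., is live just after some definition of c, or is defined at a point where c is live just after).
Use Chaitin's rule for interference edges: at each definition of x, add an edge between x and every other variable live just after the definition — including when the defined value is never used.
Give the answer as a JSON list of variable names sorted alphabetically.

Block summaries:
  L0: {c,i,w} / ∅
  L1: {d} / ∅
  L2: {d} / {c}
  L3: {i} / {w}
  L4: {c,i} / {i}
  L5: {c,d,v} / ∅
  L6: {c} / {i}
  L7: {w} / {w}
  L8: {c,d} / {c,d}

Liveness:
  L0 li=∅ lo={c,i,w}
  L1 li={w} lo={d,w}
  L2 li={c,i,w} lo={d,i,w}
  L3 li={d,w} lo={d,i,w}
  L4 li={i} lo=∅
  L5 li={w} lo={c,d,w}
  L6 li={d,i,w} lo={c,d,w}
  L7 li={c,d,w} lo={c,d}
  L8 li={c,d} lo=∅

Interference:
  c — {d,i,w}
  d — {c,i,w}
  i — {c,d,w}
  v — {w}
  w — {c,d,i,v}

N(c) = ["d", "i", "w"]

Answer: ["d", "i", "w"]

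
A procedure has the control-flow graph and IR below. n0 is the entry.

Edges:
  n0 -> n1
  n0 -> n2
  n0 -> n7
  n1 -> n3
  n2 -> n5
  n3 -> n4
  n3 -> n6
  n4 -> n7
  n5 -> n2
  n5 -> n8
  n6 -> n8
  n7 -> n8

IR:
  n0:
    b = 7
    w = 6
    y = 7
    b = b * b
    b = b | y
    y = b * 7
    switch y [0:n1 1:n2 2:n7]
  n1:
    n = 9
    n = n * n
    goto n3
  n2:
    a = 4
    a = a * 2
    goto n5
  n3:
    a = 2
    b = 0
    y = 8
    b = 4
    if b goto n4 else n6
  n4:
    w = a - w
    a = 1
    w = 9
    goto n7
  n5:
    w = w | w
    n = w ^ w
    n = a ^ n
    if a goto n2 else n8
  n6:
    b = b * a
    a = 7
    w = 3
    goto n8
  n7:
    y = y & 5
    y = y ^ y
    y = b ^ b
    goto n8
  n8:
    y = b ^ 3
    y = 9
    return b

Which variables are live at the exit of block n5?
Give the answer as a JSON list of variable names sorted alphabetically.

def/use:
  n0: {b,w,y} / ∅
  n1: {n} / ∅
  n2: {a} / ∅
  n3: {a,b,y} / ∅
  n4: {a,w} / {a,w}
  n5: {n,w} / {a,w}
  n6: {a,b,w} / {a,b}
  n7: {y} / {b,y}
  n8: {y} / {b}

Liveness:
  live n0: ∅→{b,w,y}
  live n1: {w}→{w}
  live n2: {b,w}→{a,b,w}
  live n3: {w}→{a,b,w,y}
  live n4: {a,b,w,y}→{b,y}
  live n5: {a,b,w}→{b,w}
  live n6: {a,b}→{b}
  live n7: {b,y}→{b}
  live n8: {b}→∅

live-out(n5) = ["b", "w"]

Answer: ["b", "w"]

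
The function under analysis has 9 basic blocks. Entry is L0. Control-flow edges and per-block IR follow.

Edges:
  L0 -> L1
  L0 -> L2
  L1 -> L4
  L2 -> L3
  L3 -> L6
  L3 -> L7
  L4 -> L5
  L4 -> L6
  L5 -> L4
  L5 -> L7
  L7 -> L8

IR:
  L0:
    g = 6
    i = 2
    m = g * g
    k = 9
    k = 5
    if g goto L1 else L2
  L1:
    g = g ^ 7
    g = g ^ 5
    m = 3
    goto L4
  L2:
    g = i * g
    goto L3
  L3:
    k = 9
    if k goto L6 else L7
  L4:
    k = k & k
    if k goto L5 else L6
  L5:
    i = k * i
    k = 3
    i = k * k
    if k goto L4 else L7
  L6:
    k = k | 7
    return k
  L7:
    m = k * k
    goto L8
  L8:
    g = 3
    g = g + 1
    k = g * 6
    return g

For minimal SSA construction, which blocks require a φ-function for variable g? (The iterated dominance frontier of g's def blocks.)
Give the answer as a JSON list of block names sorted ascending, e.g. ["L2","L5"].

idom tree: L1←L0 L2←L0 L3←L2 L4←L1 L5←L4 L6←L0 L7←L0 L8←L7
Dom at joins:
  L4: preds {L1,L5}: {L0,L1} ∩ {L0,L1,L4,L5} = {L0,L1}; idom=L1
  L6: preds {L3,L4}: {L0,L2,L3} ∩ {L0,L1,L4} = {L0}; idom=L0
  L7: preds {L3,L5}: {L0,L2,L3} ∩ {L0,L1,L4,L5} = {L0}; idom=L0

Frontier:
  L4←L1: walk · to L1
  L4←L5: walk L5→L4 to L1
  L6←L3: walk L3→L2 to L0
  L6←L4: walk L4→L1 to L0
  L7←L3: walk L3→L2 to L0
  L7←L5: walk L5→L4→L1 to L0
  DF(L0)=∅
  DF(L1)={L6,L7}
  DF(L2)={L6,L7}
  DF(L3)={L6,L7}
  DF(L4)={L4,L6,L7}
  DF(L5)={L4,L7}
  DF(L6)=∅
  DF(L7)=∅
  DF(L8)=∅

φ for g: defs {L0,L1,L2,L8}
  DF⁺ = {L6,L7}

Answer: ["L6", "L7"]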